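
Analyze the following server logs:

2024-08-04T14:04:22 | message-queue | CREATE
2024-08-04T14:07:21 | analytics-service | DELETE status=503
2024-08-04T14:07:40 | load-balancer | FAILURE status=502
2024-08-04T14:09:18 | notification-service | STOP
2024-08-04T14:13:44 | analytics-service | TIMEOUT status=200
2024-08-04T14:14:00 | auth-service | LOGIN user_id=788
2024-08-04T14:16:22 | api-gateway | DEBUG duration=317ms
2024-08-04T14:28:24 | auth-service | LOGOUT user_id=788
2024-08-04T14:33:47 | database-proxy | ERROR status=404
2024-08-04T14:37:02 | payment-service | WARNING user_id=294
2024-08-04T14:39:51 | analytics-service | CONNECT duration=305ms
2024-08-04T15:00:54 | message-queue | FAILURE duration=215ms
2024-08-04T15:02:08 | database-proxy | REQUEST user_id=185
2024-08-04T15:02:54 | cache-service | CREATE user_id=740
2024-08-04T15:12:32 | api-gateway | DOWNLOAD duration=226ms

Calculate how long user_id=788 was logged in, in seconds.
864

To calculate session duration:

1. Find LOGIN event for user_id=788: 2024-08-04T14:14:00
2. Find LOGOUT event for user_id=788: 2024-08-04T14:28:24
3. Session duration: 2024-08-04T14:28:24 - 2024-08-04T14:14:00 = 864 seconds (14 minutes)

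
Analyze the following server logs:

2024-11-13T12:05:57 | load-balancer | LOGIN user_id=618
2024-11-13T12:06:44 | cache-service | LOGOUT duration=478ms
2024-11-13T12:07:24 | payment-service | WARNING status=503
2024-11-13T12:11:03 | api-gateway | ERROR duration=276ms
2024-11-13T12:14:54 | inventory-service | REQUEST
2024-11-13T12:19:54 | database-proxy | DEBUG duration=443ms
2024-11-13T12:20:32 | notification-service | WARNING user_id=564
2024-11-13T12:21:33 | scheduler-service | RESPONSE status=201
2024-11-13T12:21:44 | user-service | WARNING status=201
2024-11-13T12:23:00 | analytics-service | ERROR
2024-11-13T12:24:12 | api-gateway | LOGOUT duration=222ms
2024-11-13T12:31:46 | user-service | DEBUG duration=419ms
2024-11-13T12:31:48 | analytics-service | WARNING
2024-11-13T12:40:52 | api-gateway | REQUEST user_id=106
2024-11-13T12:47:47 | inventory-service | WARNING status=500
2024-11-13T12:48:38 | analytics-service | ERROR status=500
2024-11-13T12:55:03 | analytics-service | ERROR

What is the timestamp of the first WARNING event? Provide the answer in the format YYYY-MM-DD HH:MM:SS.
2024-11-13 12:07:24

To find the first event:

1. Filter for all WARNING events
2. Sort by timestamp
3. Select the first one
4. Timestamp: 2024-11-13 12:07:24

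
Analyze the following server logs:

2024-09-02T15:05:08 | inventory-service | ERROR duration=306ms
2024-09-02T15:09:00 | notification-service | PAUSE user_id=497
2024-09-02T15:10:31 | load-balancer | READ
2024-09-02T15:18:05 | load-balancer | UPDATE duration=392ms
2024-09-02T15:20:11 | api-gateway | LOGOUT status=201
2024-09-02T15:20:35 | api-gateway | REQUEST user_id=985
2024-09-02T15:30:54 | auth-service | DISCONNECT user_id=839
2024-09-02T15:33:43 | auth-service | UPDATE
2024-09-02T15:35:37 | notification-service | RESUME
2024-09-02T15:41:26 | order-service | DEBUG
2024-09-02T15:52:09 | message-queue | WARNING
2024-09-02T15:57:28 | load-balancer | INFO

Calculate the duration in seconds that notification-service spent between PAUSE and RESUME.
1597

To calculate state duration:

1. Find PAUSE event for notification-service: 2024-09-02T15:09:00
2. Find RESUME event for notification-service: 2024-09-02T15:35:37
3. Calculate duration: 2024-09-02T15:35:37 - 2024-09-02T15:09:00 = 1597 seconds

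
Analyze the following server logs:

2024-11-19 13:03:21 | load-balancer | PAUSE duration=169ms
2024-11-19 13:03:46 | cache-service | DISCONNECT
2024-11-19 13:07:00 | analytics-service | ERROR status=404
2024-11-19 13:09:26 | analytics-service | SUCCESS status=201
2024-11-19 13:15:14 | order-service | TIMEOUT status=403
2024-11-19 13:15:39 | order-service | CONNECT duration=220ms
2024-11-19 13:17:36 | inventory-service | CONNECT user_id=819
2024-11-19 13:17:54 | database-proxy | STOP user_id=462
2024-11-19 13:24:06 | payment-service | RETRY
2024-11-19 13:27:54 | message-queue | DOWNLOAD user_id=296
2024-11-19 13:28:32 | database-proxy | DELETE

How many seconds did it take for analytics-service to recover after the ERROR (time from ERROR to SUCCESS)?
146

To calculate recovery time:

1. Find ERROR event for analytics-service: 2024-11-19 13:07:00
2. Find next SUCCESS event for analytics-service: 2024-11-19 13:09:26
3. Recovery time: 2024-11-19 13:09:26 - 2024-11-19 13:07:00 = 146 seconds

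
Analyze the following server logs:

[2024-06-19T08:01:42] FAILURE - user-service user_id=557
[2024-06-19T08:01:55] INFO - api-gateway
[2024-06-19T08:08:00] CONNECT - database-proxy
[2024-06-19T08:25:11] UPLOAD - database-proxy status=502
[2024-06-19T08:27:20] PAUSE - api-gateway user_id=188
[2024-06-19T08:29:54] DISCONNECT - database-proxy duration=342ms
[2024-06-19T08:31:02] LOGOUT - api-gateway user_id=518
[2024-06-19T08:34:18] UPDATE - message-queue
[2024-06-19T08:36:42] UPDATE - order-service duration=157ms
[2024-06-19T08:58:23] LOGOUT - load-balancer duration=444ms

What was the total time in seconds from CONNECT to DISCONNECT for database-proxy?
1314

To calculate state duration:

1. Find CONNECT event for database-proxy: 2024-06-19T08:08:00
2. Find DISCONNECT event for database-proxy: 2024-06-19T08:29:54
3. Calculate duration: 2024-06-19T08:29:54 - 2024-06-19T08:08:00 = 1314 seconds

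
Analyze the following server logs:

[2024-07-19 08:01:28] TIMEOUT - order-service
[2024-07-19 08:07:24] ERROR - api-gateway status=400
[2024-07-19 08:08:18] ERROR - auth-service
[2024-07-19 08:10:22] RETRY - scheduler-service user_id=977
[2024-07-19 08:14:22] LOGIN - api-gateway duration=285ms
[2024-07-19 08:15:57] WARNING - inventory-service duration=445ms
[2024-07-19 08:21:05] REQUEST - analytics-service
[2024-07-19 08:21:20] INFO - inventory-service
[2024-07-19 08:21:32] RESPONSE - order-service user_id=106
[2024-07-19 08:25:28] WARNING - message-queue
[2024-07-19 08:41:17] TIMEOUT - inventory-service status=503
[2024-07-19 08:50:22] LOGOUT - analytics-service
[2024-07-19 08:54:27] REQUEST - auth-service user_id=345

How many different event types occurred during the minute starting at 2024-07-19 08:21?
3

To count unique event types:

1. Filter events in the minute starting at 2024-07-19 08:21
2. Extract event types from matching entries
3. Count unique types: 3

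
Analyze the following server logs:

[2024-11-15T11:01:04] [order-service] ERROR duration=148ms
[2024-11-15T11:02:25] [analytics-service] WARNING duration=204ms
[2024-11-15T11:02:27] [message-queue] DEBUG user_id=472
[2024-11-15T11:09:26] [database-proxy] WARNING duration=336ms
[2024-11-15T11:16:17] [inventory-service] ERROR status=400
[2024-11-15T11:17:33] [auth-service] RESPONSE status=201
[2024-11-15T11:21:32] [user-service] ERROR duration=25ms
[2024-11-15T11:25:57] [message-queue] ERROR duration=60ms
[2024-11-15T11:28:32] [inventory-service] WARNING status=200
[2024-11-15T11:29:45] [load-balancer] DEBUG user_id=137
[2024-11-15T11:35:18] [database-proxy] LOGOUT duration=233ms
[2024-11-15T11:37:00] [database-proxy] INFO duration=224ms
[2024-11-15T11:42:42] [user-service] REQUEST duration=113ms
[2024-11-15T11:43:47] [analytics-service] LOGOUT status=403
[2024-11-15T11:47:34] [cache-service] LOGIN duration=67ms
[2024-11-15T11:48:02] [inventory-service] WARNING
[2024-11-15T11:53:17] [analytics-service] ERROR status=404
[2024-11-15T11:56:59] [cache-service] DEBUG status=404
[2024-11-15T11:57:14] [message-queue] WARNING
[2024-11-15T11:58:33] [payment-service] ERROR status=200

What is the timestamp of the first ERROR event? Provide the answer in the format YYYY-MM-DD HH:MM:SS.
2024-11-15 11:01:04

To find the first event:

1. Filter for all ERROR events
2. Sort by timestamp
3. Select the first one
4. Timestamp: 2024-11-15 11:01:04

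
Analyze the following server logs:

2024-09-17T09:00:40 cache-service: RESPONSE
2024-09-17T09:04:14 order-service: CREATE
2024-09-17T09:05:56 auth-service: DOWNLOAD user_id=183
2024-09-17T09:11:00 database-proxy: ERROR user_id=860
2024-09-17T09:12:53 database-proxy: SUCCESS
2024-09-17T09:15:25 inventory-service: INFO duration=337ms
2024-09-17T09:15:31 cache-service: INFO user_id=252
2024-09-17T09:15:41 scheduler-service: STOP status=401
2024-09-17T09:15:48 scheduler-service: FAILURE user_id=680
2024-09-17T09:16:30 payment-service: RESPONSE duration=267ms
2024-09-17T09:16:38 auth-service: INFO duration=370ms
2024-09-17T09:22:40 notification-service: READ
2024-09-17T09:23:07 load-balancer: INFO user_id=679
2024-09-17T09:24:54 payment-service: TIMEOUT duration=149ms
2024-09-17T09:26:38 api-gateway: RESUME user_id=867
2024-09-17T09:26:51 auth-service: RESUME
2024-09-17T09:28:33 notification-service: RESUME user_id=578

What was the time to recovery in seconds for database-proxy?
113

To calculate recovery time:

1. Find ERROR event for database-proxy: 2024-09-17T09:11:00
2. Find next SUCCESS event for database-proxy: 2024-09-17T09:12:53
3. Recovery time: 2024-09-17T09:12:53 - 2024-09-17T09:11:00 = 113 seconds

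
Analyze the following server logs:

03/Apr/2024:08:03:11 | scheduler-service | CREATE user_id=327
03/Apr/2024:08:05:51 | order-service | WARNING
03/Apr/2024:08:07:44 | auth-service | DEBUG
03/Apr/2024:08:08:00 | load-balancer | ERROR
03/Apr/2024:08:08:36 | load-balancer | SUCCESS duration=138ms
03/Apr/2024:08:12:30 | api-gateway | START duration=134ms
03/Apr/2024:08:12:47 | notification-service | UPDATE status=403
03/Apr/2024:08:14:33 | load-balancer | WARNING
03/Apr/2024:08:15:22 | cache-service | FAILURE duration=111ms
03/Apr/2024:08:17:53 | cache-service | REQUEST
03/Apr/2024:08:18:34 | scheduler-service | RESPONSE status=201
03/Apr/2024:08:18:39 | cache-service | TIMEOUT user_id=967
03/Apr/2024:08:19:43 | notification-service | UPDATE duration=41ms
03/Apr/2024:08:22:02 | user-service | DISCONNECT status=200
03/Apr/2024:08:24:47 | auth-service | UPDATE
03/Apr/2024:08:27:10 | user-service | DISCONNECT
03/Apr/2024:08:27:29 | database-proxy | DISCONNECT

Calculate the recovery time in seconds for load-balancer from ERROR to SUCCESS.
36

To calculate recovery time:

1. Find ERROR event for load-balancer: 03/Apr/2024:08:08:00
2. Find next SUCCESS event for load-balancer: 03/Apr/2024:08:08:36
3. Recovery time: 03/Apr/2024:08:08:36 - 03/Apr/2024:08:08:00 = 36 seconds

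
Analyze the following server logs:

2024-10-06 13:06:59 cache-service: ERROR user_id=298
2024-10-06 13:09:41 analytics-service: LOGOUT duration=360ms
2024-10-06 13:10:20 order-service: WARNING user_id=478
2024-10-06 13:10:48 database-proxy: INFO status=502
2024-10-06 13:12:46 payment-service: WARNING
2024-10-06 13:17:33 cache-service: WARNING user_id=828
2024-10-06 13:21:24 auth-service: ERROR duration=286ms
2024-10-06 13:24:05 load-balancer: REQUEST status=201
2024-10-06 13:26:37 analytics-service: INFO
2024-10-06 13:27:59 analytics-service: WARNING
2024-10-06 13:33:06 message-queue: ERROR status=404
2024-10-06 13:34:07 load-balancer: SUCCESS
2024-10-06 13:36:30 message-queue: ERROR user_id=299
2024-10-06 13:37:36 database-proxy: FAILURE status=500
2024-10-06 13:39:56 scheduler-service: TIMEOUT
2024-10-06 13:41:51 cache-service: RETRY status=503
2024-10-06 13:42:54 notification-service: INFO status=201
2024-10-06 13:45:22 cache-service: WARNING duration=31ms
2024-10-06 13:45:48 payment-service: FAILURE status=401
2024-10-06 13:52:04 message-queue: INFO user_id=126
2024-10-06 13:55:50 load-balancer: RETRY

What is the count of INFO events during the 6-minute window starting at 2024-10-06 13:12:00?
0

To count events in the time window:

1. Window boundaries: 2024-10-06 13:12:00 to 2024-10-06 13:18:00
2. Filter for INFO events within this window
3. Count matching events: 0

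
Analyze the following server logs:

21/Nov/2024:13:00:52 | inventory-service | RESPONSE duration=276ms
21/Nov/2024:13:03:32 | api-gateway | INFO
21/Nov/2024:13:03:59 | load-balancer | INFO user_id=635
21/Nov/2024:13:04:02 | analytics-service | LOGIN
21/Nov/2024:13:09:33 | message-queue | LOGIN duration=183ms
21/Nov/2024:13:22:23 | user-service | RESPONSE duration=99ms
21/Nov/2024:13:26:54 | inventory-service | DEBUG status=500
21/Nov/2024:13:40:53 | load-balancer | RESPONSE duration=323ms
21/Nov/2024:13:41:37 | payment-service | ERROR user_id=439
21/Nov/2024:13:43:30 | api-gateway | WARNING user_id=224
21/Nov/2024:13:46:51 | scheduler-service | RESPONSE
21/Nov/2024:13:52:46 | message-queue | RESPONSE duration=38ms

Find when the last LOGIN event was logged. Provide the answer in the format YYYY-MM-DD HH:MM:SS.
2024-11-21 13:09:33

To find the last event:

1. Filter for all LOGIN events
2. Sort by timestamp
3. Select the last one
4. Timestamp: 2024-11-21 13:09:33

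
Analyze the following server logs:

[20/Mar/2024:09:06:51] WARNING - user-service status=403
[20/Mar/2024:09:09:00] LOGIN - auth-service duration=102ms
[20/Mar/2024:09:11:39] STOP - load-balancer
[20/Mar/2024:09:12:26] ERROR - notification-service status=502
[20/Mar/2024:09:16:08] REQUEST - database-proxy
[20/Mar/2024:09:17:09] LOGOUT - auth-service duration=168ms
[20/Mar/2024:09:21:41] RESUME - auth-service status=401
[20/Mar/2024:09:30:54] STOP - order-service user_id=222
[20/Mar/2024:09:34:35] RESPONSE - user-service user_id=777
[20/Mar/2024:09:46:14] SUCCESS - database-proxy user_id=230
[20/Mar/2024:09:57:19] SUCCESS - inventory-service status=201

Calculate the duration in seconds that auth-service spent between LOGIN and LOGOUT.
489

To calculate state duration:

1. Find LOGIN event for auth-service: 20/Mar/2024:09:09:00
2. Find LOGOUT event for auth-service: 20/Mar/2024:09:17:09
3. Calculate duration: 20/Mar/2024:09:17:09 - 20/Mar/2024:09:09:00 = 489 seconds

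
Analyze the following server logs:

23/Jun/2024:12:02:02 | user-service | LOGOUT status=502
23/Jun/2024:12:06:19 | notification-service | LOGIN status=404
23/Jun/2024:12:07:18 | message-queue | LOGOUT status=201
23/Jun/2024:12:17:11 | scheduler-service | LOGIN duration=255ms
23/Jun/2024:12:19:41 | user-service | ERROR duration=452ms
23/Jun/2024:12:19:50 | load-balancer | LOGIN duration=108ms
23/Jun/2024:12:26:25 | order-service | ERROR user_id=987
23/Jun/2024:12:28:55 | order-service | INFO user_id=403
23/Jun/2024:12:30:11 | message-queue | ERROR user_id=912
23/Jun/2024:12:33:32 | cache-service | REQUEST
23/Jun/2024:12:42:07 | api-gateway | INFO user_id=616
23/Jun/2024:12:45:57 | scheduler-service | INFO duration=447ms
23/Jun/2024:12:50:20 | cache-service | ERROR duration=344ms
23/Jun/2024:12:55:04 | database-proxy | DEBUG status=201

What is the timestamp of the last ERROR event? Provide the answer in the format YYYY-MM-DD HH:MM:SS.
2024-06-23 12:50:20

To find the last event:

1. Filter for all ERROR events
2. Sort by timestamp
3. Select the last one
4. Timestamp: 2024-06-23 12:50:20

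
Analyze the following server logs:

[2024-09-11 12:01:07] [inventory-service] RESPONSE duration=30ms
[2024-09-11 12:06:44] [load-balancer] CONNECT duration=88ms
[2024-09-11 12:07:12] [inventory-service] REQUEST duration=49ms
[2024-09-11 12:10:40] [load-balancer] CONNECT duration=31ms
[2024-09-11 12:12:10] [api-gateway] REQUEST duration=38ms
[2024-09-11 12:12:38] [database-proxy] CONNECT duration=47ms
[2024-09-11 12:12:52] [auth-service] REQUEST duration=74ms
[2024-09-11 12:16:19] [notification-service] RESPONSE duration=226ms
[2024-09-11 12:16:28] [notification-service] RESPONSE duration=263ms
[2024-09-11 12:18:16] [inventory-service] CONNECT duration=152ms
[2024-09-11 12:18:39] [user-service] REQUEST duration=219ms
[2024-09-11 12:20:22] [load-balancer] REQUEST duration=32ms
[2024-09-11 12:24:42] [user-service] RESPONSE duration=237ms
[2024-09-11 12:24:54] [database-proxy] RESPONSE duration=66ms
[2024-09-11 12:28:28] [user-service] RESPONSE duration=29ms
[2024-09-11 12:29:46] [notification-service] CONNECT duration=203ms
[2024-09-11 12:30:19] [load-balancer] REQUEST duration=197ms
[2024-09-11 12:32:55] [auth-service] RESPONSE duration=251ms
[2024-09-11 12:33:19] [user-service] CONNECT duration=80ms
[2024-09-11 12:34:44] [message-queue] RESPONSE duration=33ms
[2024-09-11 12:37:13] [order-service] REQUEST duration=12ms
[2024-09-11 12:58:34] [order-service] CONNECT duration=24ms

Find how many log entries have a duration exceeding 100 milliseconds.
8

To count timeouts:

1. Threshold: 100ms
2. Extract duration from each log entry
3. Count entries where duration > 100
4. Timeout count: 8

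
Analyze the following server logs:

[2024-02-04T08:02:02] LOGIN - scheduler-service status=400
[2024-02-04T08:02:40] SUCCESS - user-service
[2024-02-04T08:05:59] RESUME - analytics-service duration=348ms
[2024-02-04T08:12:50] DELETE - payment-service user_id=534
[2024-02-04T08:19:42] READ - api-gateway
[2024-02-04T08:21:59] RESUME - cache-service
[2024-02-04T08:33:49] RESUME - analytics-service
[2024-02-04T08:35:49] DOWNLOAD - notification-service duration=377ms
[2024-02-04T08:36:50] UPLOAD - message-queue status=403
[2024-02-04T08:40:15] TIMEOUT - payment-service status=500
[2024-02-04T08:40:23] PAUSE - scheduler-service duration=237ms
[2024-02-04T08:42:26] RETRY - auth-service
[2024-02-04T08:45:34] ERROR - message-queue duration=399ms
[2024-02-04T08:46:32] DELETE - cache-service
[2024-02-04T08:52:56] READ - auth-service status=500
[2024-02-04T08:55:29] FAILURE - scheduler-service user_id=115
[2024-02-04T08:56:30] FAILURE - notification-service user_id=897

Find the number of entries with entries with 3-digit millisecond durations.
4

To find matching entries:

1. Pattern to match: entries with 3-digit millisecond durations
2. Scan each log entry for the pattern
3. Count matches: 4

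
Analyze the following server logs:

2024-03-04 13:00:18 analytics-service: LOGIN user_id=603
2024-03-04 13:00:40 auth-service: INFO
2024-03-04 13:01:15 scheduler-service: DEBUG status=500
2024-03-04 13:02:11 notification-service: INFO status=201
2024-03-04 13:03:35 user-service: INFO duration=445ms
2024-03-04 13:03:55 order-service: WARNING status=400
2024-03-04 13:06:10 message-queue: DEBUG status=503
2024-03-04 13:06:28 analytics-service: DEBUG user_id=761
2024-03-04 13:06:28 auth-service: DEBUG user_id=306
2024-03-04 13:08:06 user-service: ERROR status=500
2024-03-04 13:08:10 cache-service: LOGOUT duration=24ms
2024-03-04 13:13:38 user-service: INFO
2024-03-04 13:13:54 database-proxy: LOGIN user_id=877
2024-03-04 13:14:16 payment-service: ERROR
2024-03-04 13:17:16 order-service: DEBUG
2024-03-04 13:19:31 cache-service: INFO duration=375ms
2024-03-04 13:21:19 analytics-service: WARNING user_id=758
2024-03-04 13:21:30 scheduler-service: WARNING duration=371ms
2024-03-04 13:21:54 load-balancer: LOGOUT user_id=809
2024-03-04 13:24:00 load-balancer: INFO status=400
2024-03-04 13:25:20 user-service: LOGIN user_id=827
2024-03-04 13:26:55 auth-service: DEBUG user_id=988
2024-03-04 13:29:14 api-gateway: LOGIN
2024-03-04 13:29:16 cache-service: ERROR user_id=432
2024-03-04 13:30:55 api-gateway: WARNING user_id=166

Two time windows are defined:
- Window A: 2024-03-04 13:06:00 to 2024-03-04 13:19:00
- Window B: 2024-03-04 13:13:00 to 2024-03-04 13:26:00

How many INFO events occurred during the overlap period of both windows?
1

To find overlap events:

1. Window A: 2024-03-04 13:06:00 to 2024-03-04 13:19:00
2. Window B: 2024-03-04 13:13:00 to 2024-03-04 13:26:00
3. Overlap period: 2024-03-04 13:13:00 to 2024-03-04 13:19:00
4. Count INFO events in overlap: 1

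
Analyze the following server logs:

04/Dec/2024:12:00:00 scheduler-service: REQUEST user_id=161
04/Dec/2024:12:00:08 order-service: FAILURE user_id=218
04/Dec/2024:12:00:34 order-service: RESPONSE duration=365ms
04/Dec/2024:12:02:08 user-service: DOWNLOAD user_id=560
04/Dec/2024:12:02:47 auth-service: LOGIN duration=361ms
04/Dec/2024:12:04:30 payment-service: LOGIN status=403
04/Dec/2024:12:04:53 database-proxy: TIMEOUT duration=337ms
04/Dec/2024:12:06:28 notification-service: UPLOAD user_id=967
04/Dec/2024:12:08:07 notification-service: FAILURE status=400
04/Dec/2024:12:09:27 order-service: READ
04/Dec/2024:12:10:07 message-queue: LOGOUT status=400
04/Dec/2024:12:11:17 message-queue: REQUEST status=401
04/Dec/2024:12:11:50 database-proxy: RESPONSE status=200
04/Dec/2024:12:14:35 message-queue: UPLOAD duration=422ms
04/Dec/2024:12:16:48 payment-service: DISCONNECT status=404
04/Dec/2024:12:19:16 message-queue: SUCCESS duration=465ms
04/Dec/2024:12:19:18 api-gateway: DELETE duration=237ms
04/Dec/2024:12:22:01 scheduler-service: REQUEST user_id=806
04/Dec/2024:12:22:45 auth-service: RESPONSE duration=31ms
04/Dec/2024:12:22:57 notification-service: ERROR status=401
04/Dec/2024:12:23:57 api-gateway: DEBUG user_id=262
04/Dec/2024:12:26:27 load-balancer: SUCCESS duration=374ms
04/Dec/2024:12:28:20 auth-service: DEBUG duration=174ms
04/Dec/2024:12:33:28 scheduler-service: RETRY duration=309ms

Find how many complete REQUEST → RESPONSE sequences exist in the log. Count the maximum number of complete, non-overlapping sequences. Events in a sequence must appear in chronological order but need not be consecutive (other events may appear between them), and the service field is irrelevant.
3

To count sequences:

1. Look for pattern: REQUEST → RESPONSE
2. Greedily scan the log in chronological order, matching each sequence element in turn (ignoring service)
3. Each time the full pattern completes, increment the count and restart matching from the next event
4. Complete non-overlapping sequences found: 3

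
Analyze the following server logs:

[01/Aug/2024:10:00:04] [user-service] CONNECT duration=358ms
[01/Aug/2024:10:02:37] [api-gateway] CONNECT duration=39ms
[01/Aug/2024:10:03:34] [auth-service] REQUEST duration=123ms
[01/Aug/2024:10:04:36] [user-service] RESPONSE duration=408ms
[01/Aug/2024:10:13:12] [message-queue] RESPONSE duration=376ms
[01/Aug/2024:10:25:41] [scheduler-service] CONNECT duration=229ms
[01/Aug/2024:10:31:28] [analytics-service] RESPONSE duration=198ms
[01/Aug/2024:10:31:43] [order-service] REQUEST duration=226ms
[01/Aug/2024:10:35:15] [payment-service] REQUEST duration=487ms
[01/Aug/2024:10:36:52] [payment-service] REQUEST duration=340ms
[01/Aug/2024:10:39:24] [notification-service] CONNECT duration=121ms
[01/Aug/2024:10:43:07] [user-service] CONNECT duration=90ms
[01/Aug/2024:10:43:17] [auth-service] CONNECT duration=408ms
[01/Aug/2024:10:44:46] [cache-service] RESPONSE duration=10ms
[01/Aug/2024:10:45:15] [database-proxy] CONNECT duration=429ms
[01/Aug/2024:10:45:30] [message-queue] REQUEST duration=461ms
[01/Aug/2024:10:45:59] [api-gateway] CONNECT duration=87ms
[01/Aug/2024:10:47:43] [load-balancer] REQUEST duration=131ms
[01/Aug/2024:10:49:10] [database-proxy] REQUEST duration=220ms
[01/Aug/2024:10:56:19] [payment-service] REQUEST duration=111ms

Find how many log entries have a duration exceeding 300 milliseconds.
8

To count timeouts:

1. Threshold: 300ms
2. Extract duration from each log entry
3. Count entries where duration > 300
4. Timeout count: 8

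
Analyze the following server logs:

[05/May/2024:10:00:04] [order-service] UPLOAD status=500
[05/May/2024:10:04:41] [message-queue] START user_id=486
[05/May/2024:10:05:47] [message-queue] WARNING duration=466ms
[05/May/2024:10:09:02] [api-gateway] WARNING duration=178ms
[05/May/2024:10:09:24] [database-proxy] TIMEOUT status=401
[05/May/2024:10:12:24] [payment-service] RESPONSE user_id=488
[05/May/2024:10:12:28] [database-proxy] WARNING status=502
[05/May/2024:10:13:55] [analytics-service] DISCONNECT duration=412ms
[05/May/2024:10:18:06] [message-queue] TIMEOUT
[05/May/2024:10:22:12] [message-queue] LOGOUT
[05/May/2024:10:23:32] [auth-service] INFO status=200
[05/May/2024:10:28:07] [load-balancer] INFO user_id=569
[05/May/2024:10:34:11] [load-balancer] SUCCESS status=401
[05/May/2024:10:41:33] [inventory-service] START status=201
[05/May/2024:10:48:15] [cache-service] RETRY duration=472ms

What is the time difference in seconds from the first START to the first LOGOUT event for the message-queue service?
1051

To find the time between events:

1. Locate the first START event for message-queue: 05/May/2024:10:04:41
2. Locate the first LOGOUT event for message-queue: 05/May/2024:10:22:12
3. Calculate the difference: 05/May/2024:10:22:12 - 05/May/2024:10:04:41 = 1051 seconds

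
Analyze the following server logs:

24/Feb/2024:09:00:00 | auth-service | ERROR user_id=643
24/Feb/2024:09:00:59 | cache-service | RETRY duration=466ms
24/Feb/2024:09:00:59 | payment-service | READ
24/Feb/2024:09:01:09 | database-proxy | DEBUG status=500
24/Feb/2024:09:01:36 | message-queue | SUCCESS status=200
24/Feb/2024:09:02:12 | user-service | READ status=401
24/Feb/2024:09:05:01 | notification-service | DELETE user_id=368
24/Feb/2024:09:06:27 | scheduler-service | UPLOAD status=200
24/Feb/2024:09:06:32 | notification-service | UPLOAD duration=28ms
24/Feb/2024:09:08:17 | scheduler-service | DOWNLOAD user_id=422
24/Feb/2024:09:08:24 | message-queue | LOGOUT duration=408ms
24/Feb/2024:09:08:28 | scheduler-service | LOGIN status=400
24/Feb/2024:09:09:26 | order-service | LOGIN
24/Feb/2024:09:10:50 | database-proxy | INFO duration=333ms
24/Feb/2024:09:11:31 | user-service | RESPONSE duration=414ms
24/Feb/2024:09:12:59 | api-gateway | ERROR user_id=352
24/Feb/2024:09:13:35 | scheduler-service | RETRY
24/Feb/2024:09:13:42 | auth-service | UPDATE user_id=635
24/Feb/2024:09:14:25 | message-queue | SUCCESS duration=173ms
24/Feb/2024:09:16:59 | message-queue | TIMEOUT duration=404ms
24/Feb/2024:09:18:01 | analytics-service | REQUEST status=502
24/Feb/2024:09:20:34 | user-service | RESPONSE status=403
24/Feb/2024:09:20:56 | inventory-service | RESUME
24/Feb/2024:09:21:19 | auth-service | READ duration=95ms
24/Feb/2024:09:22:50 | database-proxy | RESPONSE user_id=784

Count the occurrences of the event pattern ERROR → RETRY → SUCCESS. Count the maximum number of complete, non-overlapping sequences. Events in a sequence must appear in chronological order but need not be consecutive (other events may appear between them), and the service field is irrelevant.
2

To count sequences:

1. Look for pattern: ERROR → RETRY → SUCCESS
2. Greedily scan the log in chronological order, matching each sequence element in turn (ignoring service)
3. Each time the full pattern completes, increment the count and restart matching from the next event
4. Complete non-overlapping sequences found: 2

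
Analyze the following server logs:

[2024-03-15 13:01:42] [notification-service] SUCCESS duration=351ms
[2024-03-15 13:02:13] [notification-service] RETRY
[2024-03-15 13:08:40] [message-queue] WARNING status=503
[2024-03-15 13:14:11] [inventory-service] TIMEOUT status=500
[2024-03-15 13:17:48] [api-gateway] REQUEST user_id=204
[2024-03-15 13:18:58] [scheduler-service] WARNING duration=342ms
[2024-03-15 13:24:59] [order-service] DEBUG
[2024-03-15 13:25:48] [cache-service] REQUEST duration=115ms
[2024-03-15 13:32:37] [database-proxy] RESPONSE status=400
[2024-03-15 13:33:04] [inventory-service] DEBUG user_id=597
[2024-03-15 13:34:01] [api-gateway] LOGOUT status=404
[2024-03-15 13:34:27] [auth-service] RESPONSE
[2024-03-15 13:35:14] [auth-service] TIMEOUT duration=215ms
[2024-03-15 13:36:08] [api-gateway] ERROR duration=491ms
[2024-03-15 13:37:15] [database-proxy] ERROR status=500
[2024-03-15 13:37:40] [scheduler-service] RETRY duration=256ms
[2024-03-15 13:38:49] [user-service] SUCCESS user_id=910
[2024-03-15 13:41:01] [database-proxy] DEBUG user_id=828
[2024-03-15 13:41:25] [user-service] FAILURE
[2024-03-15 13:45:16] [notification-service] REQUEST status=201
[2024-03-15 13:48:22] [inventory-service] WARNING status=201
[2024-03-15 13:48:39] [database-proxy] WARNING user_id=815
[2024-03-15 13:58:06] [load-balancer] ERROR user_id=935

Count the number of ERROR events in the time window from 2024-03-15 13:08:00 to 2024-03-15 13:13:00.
0

To count events in the time window:

1. Window boundaries: 2024-03-15 13:08:00 to 2024-03-15 13:13:00
2. Filter for ERROR events within this window
3. Count matching events: 0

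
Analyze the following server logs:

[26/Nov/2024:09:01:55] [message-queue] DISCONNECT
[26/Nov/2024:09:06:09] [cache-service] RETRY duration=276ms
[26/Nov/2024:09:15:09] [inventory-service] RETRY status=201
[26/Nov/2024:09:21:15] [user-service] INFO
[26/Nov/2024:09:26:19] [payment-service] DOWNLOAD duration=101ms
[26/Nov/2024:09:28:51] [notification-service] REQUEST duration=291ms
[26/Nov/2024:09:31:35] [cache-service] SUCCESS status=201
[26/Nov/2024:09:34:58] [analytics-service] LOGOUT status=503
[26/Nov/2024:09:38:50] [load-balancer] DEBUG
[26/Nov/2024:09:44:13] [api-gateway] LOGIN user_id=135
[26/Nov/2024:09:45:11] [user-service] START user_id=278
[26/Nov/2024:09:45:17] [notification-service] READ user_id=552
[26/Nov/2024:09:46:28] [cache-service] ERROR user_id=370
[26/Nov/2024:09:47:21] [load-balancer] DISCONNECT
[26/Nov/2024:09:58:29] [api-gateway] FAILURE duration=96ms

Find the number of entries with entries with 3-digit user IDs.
4

To find matching entries:

1. Pattern to match: entries with 3-digit user IDs
2. Scan each log entry for the pattern
3. Count matches: 4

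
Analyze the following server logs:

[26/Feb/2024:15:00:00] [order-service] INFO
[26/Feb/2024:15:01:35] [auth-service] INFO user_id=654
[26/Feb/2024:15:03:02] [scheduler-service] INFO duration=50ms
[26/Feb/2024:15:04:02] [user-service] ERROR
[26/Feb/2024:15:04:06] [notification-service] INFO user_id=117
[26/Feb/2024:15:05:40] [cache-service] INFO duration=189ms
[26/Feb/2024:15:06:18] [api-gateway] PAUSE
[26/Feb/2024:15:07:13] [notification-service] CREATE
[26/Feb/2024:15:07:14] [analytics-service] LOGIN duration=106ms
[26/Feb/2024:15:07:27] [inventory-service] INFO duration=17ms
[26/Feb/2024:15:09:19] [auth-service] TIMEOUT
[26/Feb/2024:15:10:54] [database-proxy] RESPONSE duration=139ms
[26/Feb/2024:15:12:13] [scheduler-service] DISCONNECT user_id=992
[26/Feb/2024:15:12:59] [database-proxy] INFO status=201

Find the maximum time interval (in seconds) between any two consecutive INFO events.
332

To find the longest gap:

1. Extract all INFO events in chronological order
2. Calculate time differences between consecutive events
3. Find the maximum difference
4. Longest gap: 332 seconds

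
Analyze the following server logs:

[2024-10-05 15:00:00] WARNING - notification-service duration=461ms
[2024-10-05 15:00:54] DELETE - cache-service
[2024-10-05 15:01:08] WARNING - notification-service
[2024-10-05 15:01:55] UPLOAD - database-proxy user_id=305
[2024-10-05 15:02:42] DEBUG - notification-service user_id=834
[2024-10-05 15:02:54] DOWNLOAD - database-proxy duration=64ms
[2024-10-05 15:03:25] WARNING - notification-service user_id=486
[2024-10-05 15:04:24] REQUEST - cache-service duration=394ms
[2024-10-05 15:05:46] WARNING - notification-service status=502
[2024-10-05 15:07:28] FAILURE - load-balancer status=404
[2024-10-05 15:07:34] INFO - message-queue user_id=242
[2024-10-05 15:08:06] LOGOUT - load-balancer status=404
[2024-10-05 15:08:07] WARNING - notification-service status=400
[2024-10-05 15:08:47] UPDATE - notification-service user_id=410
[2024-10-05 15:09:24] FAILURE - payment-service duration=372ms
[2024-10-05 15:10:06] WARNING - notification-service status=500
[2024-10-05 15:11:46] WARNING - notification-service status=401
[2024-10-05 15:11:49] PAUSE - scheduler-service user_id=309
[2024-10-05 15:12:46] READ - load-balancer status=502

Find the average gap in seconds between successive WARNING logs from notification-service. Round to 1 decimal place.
117.7

To calculate average interval:

1. Find all WARNING events for notification-service in order
2. Calculate time gaps between consecutive events
3. Compute mean of gaps: 706 / 6 = 117.7 seconds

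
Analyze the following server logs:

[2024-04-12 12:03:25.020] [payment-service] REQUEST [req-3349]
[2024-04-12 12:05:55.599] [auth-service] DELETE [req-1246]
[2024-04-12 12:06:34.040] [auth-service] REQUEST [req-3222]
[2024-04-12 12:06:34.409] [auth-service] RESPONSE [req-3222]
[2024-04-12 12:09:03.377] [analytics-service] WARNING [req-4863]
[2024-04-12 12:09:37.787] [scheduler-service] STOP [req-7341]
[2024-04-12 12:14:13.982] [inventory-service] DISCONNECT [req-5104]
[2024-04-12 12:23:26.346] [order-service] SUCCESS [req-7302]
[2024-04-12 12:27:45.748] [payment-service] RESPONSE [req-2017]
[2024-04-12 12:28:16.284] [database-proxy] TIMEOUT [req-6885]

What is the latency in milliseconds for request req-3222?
369

To calculate latency:

1. Find REQUEST with id req-3222: 2024-04-12 12:06:34.040
2. Find RESPONSE with id req-3222: 2024-04-12 12:06:34.409
3. Latency: 2024-04-12 12:06:34.409 - 2024-04-12 12:06:34.040 = 369ms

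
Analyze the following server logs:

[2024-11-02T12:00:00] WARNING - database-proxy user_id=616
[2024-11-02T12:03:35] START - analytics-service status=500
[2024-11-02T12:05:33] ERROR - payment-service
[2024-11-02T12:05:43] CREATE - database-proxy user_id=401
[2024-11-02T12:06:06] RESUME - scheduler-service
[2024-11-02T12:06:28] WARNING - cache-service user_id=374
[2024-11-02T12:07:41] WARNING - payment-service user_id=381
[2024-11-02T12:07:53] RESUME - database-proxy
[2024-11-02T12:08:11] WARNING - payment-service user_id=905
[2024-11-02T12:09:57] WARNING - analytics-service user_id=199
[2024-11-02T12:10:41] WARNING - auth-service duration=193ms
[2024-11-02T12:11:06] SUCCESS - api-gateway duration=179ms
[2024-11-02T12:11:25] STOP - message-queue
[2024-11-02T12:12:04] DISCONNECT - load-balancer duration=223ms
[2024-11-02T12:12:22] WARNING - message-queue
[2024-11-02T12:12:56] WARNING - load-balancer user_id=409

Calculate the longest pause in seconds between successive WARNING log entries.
388

To find the longest gap:

1. Extract all WARNING events in chronological order
2. Calculate time differences between consecutive events
3. Find the maximum difference
4. Longest gap: 388 seconds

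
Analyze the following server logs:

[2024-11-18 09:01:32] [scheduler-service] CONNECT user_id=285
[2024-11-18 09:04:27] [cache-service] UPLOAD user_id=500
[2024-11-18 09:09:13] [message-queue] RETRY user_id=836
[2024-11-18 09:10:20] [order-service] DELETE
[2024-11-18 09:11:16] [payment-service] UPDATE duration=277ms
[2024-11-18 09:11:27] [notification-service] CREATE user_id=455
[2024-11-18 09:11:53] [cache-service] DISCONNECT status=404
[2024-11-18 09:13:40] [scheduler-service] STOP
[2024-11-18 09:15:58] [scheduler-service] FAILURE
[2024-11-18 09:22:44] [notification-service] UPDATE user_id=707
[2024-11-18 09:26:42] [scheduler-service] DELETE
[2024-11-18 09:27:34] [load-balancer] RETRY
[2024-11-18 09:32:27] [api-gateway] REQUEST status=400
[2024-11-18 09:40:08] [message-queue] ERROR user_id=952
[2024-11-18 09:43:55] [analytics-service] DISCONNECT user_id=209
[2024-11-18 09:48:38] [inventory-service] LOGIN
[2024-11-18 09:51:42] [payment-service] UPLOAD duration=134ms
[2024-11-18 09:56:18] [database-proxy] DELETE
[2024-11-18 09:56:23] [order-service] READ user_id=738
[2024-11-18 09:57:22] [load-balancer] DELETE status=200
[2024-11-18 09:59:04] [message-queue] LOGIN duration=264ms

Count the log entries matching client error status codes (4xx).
2

To find matching entries:

1. Pattern to match: client error status codes (4xx)
2. Scan each log entry for the pattern
3. Count matches: 2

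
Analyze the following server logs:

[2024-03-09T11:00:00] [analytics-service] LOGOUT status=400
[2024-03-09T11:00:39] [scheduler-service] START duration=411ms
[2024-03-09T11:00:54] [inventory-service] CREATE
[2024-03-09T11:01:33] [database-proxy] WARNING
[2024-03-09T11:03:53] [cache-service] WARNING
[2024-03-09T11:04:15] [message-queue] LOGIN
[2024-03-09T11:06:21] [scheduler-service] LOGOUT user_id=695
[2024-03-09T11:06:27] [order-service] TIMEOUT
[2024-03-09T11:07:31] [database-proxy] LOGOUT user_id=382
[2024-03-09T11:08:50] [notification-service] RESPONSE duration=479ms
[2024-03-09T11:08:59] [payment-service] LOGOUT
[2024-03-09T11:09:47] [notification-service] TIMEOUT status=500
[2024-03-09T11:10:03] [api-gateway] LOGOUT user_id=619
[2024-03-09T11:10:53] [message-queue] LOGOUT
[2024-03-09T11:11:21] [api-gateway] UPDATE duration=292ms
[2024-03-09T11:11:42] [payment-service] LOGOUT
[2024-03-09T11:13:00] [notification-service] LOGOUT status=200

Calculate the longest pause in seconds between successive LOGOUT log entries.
381

To find the longest gap:

1. Extract all LOGOUT events in chronological order
2. Calculate time differences between consecutive events
3. Find the maximum difference
4. Longest gap: 381 seconds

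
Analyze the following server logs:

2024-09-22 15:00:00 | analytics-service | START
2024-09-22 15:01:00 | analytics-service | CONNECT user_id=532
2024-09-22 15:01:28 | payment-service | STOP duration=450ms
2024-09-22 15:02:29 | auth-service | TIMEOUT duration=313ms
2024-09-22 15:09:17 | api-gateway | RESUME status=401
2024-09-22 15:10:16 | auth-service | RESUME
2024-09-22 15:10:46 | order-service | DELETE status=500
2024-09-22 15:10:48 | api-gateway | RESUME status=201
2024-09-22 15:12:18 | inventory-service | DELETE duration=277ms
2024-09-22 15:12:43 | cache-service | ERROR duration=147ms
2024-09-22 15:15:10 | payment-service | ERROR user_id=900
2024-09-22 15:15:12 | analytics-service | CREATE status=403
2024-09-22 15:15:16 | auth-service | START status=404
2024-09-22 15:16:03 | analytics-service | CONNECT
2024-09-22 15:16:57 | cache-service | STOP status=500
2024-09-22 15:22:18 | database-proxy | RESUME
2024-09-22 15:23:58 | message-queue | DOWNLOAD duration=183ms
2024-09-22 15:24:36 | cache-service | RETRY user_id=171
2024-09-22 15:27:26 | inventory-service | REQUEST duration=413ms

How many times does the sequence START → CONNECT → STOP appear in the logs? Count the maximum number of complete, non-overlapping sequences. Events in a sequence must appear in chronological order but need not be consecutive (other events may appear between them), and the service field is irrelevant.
2

To count sequences:

1. Look for pattern: START → CONNECT → STOP
2. Greedily scan the log in chronological order, matching each sequence element in turn (ignoring service)
3. Each time the full pattern completes, increment the count and restart matching from the next event
4. Complete non-overlapping sequences found: 2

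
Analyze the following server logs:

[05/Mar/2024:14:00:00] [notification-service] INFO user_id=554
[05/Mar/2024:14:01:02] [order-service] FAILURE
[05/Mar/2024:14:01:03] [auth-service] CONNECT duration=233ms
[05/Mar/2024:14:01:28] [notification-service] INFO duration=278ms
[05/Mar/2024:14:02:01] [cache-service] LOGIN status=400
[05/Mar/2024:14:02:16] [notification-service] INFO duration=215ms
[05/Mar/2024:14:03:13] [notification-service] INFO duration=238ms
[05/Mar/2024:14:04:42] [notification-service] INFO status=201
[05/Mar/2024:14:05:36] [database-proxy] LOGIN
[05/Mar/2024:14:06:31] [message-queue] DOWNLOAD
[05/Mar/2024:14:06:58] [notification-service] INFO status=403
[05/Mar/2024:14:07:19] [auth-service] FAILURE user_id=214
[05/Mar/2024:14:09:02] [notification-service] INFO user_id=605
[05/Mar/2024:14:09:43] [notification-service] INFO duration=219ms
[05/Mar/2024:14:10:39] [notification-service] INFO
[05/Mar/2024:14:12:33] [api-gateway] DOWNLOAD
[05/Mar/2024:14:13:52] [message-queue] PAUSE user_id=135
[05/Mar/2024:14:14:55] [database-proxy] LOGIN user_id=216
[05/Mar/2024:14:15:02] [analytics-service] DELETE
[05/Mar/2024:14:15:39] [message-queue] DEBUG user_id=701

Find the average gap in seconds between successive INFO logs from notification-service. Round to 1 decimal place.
79.9

To calculate average interval:

1. Find all INFO events for notification-service in order
2. Calculate time gaps between consecutive events
3. Compute mean of gaps: 639 / 8 = 79.9 seconds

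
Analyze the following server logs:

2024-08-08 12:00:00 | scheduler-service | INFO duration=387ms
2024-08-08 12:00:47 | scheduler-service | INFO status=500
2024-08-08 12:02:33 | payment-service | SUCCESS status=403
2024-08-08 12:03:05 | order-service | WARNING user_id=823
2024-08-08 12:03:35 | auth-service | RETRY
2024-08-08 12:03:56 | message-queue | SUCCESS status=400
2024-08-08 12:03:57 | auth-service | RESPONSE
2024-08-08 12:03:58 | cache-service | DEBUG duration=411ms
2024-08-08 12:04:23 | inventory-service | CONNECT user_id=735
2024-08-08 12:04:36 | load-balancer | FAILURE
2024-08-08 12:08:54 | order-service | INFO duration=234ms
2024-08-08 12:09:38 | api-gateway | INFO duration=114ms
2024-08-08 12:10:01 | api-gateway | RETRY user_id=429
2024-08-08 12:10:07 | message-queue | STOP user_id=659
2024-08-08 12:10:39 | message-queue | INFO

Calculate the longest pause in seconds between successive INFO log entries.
487

To find the longest gap:

1. Extract all INFO events in chronological order
2. Calculate time differences between consecutive events
3. Find the maximum difference
4. Longest gap: 487 seconds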